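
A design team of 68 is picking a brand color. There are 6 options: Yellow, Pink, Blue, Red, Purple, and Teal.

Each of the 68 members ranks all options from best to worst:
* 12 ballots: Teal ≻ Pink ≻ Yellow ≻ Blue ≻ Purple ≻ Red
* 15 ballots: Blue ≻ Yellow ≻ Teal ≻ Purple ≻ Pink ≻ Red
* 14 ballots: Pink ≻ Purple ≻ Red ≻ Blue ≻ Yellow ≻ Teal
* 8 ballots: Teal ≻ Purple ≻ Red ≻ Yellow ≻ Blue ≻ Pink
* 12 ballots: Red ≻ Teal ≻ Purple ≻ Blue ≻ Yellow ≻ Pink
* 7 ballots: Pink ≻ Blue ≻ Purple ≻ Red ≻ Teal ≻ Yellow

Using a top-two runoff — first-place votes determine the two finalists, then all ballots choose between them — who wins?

Teal

Round 1 first-place votes: Yellow 0, Pink 21, Blue 15, Red 12, Purple 0, Teal 20. Pink and Teal advance.
Runoff: Pink is ranked above Teal on 21 ballots, Teal above Pink on 47.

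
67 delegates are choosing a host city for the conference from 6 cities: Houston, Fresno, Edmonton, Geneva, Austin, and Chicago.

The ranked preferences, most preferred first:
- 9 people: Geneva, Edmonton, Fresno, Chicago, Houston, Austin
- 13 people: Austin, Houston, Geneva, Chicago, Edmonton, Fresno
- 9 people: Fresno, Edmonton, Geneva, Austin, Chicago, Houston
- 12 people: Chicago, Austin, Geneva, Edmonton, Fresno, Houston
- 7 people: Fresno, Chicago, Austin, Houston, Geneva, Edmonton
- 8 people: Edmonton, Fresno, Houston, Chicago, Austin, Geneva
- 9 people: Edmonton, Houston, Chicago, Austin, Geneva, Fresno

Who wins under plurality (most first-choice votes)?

Edmonton

First-place votes: Houston 0, Fresno 16, Edmonton 17, Geneva 9, Austin 13, Chicago 12.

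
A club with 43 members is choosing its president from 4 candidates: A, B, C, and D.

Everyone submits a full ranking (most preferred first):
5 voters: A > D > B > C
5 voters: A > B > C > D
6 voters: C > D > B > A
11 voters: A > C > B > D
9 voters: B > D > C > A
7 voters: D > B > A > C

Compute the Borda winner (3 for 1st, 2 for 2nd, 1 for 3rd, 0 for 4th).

B

A: 5×3 + 5×3 + 6×0 + 11×3 + 9×0 + 7×1 = 70
B: 5×1 + 5×2 + 6×1 + 11×1 + 9×3 + 7×2 = 73
C: 5×0 + 5×1 + 6×3 + 11×2 + 9×1 + 7×0 = 54
D: 5×2 + 5×0 + 6×2 + 11×0 + 9×2 + 7×3 = 61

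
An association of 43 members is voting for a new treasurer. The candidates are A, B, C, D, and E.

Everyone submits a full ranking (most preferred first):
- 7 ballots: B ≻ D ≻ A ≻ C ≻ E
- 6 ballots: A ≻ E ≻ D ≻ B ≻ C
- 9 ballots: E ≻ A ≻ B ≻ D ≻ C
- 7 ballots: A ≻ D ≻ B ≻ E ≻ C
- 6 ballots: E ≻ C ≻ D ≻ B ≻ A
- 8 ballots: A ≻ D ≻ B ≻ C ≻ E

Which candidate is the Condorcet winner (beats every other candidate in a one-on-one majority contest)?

A

A vs B: 30–13
A vs C: 37–6
A vs D: 30–13
A vs E: 28–15
A beats every other candidate.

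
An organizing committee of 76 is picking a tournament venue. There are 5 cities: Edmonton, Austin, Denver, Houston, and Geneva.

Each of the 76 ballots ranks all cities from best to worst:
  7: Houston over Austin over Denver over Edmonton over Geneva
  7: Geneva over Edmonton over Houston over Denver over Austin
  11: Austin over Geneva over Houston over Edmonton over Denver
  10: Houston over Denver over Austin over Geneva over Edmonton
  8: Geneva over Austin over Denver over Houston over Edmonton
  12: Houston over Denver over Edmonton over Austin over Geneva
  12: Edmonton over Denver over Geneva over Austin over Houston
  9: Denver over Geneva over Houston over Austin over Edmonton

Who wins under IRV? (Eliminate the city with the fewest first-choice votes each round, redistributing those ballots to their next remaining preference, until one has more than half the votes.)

Geneva

Round 1: Edmonton 12, Austin 11, Denver 9, Houston 29, Geneva 15. Denver eliminated.
Round 2: Edmonton 12, Austin 11, Houston 29, Geneva 24. Austin eliminated.
Round 3: Edmonton 12, Houston 29, Geneva 35. Edmonton eliminated.
Round 4: Houston 29, Geneva 47. Geneva has a majority (≥39).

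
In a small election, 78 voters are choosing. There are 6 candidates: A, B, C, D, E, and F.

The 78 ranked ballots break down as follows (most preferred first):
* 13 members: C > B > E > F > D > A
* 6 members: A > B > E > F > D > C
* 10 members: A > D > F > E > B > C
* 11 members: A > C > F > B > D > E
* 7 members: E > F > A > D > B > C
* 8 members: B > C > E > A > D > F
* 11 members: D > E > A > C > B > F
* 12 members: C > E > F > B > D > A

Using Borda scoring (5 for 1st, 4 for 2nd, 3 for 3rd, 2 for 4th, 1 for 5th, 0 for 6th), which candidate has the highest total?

E

A: 13×0 + 6×5 + 10×5 + 11×5 + 7×3 + 8×2 + 11×3 + 12×0 = 205
B: 13×4 + 6×4 + 10×1 + 11×2 + 7×1 + 8×5 + 11×1 + 12×2 = 190
C: 13×5 + 6×0 + 10×0 + 11×4 + 7×0 + 8×4 + 11×2 + 12×5 = 223
D: 13×1 + 6×1 + 10×4 + 11×1 + 7×2 + 8×1 + 11×5 + 12×1 = 159
E: 13×3 + 6×3 + 10×2 + 11×0 + 7×5 + 8×3 + 11×4 + 12×4 = 228
F: 13×2 + 6×2 + 10×3 + 11×3 + 7×4 + 8×0 + 11×0 + 12×3 = 165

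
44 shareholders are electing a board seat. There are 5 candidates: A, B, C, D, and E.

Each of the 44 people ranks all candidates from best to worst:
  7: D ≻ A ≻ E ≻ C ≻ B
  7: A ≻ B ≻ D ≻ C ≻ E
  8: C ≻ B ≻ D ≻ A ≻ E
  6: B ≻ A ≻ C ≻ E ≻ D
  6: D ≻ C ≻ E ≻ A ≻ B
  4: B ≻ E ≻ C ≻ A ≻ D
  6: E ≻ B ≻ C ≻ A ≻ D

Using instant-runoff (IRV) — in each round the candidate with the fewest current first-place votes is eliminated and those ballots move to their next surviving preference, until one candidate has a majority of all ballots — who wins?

Round 1: A 7, B 10, C 8, D 13, E 6. E eliminated.
Round 2: A 7, B 16, C 8, D 13. A eliminated.
Round 3: B 23, C 8, D 13. B has a majority (≥23).

B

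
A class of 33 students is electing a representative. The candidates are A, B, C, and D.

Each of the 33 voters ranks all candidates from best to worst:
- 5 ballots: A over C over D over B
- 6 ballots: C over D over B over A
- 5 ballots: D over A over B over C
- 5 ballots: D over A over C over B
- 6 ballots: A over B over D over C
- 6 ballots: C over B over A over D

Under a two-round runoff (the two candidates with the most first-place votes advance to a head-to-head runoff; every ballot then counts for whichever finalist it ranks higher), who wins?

A

Round 1 first-place votes: A 11, B 0, C 12, D 10. C and A advance.
Runoff: C is ranked above A on 12 ballots, A above C on 21.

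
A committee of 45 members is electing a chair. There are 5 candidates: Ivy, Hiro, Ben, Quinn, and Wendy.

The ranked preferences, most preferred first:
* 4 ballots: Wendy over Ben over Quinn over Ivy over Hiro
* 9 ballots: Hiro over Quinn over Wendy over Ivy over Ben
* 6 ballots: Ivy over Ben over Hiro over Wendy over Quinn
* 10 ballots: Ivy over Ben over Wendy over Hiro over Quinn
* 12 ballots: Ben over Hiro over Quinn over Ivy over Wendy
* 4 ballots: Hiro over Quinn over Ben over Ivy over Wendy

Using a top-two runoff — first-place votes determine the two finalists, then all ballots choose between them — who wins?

Hiro

Round 1 first-place votes: Ivy 16, Hiro 13, Ben 12, Quinn 0, Wendy 4. Ivy and Hiro advance.
Runoff: Ivy is ranked above Hiro on 20 ballots, Hiro above Ivy on 25.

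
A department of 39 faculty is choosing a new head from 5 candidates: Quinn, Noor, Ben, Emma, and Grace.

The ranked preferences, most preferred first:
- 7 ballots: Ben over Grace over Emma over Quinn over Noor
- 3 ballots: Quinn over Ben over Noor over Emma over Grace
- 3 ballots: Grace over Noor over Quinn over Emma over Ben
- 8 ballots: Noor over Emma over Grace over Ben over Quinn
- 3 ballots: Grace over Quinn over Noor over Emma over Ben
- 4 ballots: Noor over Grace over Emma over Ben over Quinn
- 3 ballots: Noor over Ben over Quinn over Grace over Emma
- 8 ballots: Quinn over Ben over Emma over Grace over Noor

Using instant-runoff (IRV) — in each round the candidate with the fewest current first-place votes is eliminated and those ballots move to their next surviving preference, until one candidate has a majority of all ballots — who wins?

Quinn

Round 1: Quinn 11, Noor 15, Ben 7, Emma 0, Grace 6. Emma eliminated.
Round 2: Quinn 11, Noor 15, Ben 7, Grace 6. Grace eliminated.
Round 3: Quinn 14, Noor 18, Ben 7. Ben eliminated.
Round 4: Quinn 21, Noor 18. Quinn has a majority (≥20).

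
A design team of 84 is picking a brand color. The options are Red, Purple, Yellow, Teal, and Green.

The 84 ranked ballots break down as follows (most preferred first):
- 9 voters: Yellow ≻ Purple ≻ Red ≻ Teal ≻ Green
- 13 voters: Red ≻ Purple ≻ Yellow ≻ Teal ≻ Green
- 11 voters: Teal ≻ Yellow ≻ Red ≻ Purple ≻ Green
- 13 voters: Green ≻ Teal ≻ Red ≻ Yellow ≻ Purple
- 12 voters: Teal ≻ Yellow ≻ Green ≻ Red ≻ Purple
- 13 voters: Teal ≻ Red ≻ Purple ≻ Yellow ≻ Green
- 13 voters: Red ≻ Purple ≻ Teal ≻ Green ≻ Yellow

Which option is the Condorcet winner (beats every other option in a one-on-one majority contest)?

Teal vs Red: 49–35
Teal vs Purple: 49–35
Teal vs Yellow: 62–22
Teal vs Green: 71–13
Teal beats every other option.

Teal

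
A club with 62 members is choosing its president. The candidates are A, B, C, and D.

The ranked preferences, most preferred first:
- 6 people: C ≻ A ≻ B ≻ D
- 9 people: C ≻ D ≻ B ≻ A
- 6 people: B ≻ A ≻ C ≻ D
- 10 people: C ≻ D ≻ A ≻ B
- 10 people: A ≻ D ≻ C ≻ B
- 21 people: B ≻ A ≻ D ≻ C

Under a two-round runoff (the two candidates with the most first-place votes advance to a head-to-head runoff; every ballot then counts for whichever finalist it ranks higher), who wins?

Round 1 first-place votes: A 10, B 27, C 25, D 0. B and C advance.
Runoff: B is ranked above C on 27 ballots, C above B on 35.

C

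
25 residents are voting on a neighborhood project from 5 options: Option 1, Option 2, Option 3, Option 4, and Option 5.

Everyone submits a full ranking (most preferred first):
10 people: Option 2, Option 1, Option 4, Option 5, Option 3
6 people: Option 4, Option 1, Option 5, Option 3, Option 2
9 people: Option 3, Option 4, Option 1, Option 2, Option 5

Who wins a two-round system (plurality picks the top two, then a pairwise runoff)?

Option 3

Round 1 first-place votes: Option 1 0, Option 2 10, Option 3 9, Option 4 6, Option 5 0. Option 2 and Option 3 advance.
Runoff: Option 2 is ranked above Option 3 on 10 ballots, Option 3 above Option 2 on 15.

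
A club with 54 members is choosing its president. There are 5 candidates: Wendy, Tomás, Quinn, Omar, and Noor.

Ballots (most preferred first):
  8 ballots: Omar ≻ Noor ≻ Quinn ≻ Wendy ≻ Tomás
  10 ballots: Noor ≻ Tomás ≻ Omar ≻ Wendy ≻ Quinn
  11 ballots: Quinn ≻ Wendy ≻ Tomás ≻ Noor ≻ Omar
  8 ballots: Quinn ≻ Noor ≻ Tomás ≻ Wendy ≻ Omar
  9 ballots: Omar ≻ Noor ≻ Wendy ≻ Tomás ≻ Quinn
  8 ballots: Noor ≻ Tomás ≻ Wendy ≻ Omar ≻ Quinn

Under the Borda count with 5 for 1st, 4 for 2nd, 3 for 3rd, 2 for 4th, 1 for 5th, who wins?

Noor

Wendy: 8×2 + 10×2 + 11×4 + 8×2 + 9×3 + 8×3 = 147
Tomás: 8×1 + 10×4 + 11×3 + 8×3 + 9×2 + 8×4 = 155
Quinn: 8×3 + 10×1 + 11×5 + 8×5 + 9×1 + 8×1 = 146
Omar: 8×5 + 10×3 + 11×1 + 8×1 + 9×5 + 8×2 = 150
Noor: 8×4 + 10×5 + 11×2 + 8×4 + 9×4 + 8×5 = 212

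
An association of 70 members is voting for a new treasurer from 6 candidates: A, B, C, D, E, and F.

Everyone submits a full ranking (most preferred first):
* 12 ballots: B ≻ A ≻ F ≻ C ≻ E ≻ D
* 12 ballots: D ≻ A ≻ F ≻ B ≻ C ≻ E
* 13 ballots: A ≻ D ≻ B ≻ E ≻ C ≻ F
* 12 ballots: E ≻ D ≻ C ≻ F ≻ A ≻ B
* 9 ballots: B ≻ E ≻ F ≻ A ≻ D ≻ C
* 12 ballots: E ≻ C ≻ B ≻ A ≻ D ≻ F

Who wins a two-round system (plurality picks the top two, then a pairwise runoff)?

B

Round 1 first-place votes: A 13, B 21, C 0, D 12, E 24, F 0. E and B advance.
Runoff: E is ranked above B on 24 ballots, B above E on 46.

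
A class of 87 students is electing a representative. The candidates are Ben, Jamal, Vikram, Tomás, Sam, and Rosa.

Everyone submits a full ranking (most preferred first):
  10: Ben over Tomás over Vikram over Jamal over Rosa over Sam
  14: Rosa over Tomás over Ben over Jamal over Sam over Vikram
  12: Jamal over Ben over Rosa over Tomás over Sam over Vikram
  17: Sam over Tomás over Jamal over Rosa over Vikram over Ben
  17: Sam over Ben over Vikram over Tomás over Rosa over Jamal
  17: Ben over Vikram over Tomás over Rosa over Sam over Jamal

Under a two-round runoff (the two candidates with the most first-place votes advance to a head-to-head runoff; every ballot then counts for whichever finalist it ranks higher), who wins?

Round 1 first-place votes: Ben 27, Jamal 12, Vikram 0, Tomás 0, Sam 34, Rosa 14. Sam and Ben advance.
Runoff: Sam is ranked above Ben on 34 ballots, Ben above Sam on 53.

Ben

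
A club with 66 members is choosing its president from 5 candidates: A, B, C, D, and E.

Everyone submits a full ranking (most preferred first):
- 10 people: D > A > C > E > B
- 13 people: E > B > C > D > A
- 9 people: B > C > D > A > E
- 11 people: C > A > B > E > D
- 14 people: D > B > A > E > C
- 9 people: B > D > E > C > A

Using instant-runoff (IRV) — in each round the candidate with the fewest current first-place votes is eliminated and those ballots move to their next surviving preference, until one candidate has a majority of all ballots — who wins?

B

Round 1: A 0, B 18, C 11, D 24, E 13. A eliminated.
Round 2: B 18, C 11, D 24, E 13. C eliminated.
Round 3: B 29, D 24, E 13. E eliminated.
Round 4: B 42, D 24. B has a majority (≥34).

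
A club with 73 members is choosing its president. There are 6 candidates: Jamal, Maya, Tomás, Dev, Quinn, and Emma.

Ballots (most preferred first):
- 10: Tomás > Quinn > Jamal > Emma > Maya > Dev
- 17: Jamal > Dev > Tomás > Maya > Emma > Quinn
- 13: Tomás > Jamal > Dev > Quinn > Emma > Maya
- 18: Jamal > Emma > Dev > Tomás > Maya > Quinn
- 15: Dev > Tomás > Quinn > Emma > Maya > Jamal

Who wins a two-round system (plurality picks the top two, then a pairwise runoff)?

Round 1 first-place votes: Jamal 35, Maya 0, Tomás 23, Dev 15, Quinn 0, Emma 0. Jamal and Tomás advance.
Runoff: Jamal is ranked above Tomás on 35 ballots, Tomás above Jamal on 38.

Tomás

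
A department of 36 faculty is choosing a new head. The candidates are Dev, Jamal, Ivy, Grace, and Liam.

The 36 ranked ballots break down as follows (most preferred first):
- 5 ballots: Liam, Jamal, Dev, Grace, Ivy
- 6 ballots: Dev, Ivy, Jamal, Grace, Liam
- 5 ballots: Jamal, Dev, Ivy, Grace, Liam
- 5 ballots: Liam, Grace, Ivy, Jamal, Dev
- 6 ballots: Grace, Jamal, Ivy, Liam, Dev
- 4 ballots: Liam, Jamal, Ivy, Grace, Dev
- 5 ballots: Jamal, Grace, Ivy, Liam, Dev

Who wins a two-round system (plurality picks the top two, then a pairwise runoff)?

Round 1 first-place votes: Dev 6, Jamal 10, Ivy 0, Grace 6, Liam 14. Liam and Jamal advance.
Runoff: Liam is ranked above Jamal on 14 ballots, Jamal above Liam on 22.

Jamal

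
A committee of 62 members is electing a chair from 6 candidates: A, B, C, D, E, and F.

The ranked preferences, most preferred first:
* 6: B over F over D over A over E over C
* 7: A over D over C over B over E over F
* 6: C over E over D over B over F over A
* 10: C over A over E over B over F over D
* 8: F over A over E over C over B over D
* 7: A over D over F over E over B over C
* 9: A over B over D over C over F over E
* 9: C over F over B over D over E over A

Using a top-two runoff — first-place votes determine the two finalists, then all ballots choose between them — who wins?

Round 1 first-place votes: A 23, B 6, C 25, D 0, E 0, F 8. C and A advance.
Runoff: C is ranked above A on 25 ballots, A above C on 37.

A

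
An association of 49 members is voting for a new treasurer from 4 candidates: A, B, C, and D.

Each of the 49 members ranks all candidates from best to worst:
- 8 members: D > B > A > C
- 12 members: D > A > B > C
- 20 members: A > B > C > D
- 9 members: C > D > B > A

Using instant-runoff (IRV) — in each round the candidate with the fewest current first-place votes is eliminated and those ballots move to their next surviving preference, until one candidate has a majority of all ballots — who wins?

D

Round 1: A 20, B 0, C 9, D 20. B eliminated.
Round 2: A 20, C 9, D 20. C eliminated.
Round 3: A 20, D 29. D has a majority (≥25).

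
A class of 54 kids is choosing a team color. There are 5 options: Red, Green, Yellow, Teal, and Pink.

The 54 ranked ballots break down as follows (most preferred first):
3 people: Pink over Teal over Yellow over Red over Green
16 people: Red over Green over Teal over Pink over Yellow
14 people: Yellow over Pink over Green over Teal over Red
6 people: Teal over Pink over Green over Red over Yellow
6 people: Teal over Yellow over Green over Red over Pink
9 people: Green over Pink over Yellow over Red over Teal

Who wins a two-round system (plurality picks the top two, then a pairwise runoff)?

Yellow

Round 1 first-place votes: Red 16, Green 9, Yellow 14, Teal 12, Pink 3. Red and Yellow advance.
Runoff: Red is ranked above Yellow on 22 ballots, Yellow above Red on 32.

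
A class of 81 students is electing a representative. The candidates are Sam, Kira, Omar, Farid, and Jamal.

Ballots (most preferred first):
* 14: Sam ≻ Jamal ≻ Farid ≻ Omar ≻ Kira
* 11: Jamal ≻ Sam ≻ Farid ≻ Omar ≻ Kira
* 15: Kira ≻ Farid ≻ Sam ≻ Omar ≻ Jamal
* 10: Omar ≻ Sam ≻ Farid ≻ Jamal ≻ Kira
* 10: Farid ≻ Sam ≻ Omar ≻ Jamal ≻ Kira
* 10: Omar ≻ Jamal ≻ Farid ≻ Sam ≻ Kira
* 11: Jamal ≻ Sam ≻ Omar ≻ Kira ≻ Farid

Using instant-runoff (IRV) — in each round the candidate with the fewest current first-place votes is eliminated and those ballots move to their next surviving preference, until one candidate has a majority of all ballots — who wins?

Round 1: Sam 14, Kira 15, Omar 20, Farid 10, Jamal 22. Farid eliminated.
Round 2: Sam 24, Kira 15, Omar 20, Jamal 22. Kira eliminated.
Round 3: Sam 39, Omar 20, Jamal 22. Omar eliminated.
Round 4: Sam 49, Jamal 32. Sam has a majority (≥41).

Sam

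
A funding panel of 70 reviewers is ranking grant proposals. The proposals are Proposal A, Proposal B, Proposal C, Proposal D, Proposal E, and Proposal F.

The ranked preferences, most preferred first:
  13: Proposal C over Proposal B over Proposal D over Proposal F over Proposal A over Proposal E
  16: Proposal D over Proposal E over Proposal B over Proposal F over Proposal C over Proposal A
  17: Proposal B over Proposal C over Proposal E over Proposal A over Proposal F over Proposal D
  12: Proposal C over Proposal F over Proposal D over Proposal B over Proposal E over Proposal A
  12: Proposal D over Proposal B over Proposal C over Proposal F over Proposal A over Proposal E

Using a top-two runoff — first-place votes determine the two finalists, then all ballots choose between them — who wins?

Round 1 first-place votes: Proposal A 0, Proposal B 17, Proposal C 25, Proposal D 28, Proposal E 0, Proposal F 0. Proposal D and Proposal C advance.
Runoff: Proposal D is ranked above Proposal C on 28 ballots, Proposal C above Proposal D on 42.

Proposal C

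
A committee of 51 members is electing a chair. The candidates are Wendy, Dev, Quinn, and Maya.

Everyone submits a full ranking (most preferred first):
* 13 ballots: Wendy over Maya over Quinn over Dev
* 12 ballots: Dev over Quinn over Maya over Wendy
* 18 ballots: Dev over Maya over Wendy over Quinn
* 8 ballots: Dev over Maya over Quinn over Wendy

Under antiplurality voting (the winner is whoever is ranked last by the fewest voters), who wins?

Last-place votes: Wendy 20, Dev 13, Quinn 18, Maya 0.

Maya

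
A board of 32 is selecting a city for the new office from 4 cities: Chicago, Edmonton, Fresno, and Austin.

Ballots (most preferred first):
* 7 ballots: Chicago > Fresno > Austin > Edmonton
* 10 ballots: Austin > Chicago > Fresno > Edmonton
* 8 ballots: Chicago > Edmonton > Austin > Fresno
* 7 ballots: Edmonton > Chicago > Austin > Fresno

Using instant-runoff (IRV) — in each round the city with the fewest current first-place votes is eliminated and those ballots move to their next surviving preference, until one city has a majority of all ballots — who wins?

Round 1: Chicago 15, Edmonton 7, Fresno 0, Austin 10. Fresno eliminated.
Round 2: Chicago 15, Edmonton 7, Austin 10. Edmonton eliminated.
Round 3: Chicago 22, Austin 10. Chicago has a majority (≥17).

Chicago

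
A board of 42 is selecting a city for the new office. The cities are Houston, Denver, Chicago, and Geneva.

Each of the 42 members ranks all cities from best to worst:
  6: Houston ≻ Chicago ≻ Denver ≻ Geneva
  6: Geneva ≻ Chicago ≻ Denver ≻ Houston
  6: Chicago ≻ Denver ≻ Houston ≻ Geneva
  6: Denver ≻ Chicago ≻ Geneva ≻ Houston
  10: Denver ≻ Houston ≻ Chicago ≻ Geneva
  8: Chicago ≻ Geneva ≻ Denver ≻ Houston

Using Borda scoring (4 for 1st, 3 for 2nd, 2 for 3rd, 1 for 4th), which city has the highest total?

Chicago

Houston: 6×4 + 6×1 + 6×2 + 6×1 + 10×3 + 8×1 = 86
Denver: 6×2 + 6×2 + 6×3 + 6×4 + 10×4 + 8×2 = 122
Chicago: 6×3 + 6×3 + 6×4 + 6×3 + 10×2 + 8×4 = 130
Geneva: 6×1 + 6×4 + 6×1 + 6×2 + 10×1 + 8×3 = 82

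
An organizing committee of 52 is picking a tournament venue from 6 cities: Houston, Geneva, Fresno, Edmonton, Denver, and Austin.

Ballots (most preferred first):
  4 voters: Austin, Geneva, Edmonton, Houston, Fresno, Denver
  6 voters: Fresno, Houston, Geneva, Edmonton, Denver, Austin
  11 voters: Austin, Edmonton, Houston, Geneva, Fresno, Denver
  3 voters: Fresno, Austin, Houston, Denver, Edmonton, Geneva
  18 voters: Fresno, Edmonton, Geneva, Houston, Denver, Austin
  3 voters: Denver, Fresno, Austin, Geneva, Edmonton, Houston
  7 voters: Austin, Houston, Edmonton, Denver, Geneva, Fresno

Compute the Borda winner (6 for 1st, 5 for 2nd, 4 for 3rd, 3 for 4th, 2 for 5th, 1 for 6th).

Edmonton

Houston: 4×3 + 6×5 + 11×4 + 3×4 + 18×3 + 3×1 + 7×5 = 190
Geneva: 4×5 + 6×4 + 11×3 + 3×1 + 18×4 + 3×3 + 7×2 = 175
Fresno: 4×2 + 6×6 + 11×2 + 3×6 + 18×6 + 3×5 + 7×1 = 214
Edmonton: 4×4 + 6×3 + 11×5 + 3×2 + 18×5 + 3×2 + 7×4 = 219
Denver: 4×1 + 6×2 + 11×1 + 3×3 + 18×2 + 3×6 + 7×3 = 111
Austin: 4×6 + 6×1 + 11×6 + 3×5 + 18×1 + 3×4 + 7×6 = 183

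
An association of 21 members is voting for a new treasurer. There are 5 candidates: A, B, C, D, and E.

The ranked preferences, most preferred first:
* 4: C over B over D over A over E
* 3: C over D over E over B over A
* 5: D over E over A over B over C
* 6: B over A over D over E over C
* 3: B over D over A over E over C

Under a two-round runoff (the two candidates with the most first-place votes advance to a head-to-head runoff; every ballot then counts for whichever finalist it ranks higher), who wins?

Round 1 first-place votes: A 0, B 9, C 7, D 5, E 0. B and C advance.
Runoff: B is ranked above C on 14 ballots, C above B on 7.

B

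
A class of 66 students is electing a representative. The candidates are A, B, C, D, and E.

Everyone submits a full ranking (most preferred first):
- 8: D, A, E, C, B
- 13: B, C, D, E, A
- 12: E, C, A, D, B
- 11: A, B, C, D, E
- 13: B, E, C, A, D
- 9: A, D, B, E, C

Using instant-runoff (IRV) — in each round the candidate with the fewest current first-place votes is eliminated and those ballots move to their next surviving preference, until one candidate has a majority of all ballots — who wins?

Round 1: A 20, B 26, C 0, D 8, E 12. C eliminated.
Round 2: A 20, B 26, D 8, E 12. D eliminated.
Round 3: A 28, B 26, E 12. E eliminated.
Round 4: A 40, B 26. A has a majority (≥34).

A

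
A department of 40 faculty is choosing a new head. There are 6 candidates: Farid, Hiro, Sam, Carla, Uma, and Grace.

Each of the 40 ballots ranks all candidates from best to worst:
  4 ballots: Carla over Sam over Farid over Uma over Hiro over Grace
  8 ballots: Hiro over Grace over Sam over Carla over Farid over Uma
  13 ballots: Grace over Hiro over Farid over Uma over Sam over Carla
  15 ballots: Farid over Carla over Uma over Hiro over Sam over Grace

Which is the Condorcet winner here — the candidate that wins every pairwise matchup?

Hiro

Hiro vs Farid: 21–19
Hiro vs Sam: 36–4
Hiro vs Carla: 21–19
Hiro vs Uma: 21–19
Hiro vs Grace: 27–13
Hiro beats every other candidate.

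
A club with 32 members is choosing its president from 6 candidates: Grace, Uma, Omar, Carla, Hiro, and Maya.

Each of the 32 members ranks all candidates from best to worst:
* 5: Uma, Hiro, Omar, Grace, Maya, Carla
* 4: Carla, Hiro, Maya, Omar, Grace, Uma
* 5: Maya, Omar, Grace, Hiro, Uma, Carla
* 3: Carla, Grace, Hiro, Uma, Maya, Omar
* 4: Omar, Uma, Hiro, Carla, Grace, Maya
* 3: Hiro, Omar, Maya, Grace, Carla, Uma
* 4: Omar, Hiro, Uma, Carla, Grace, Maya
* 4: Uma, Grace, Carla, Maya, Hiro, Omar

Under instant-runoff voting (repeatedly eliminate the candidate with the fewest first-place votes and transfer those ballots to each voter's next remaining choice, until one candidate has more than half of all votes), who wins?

Omar

Round 1: Grace 0, Uma 9, Omar 8, Carla 7, Hiro 3, Maya 5. Grace eliminated.
Round 2: Uma 9, Omar 8, Carla 7, Hiro 3, Maya 5. Hiro eliminated.
Round 3: Uma 9, Omar 11, Carla 7, Maya 5. Maya eliminated.
Round 4: Uma 9, Omar 16, Carla 7. Carla eliminated.
Round 5: Uma 12, Omar 20. Omar has a majority (≥17).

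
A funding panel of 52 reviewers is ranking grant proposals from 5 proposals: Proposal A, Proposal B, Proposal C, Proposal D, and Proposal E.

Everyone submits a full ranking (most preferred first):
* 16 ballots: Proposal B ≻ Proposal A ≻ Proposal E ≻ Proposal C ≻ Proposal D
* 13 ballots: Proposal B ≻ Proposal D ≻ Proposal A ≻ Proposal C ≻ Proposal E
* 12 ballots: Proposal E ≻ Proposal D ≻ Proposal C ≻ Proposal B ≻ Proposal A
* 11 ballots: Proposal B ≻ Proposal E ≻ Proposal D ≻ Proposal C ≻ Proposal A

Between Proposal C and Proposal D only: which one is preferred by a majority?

Proposal D

Proposal C is ranked above Proposal D on 16 ballots; Proposal D above Proposal C on 36.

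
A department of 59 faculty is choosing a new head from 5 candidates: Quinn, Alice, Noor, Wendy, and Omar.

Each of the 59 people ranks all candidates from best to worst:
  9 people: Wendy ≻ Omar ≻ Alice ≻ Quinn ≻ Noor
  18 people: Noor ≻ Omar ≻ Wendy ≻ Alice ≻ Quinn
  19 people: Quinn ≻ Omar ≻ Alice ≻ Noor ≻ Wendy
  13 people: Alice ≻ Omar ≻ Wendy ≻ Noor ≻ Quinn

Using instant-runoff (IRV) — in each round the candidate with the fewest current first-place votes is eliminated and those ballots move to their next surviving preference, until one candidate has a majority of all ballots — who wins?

Alice

Round 1: Quinn 19, Alice 13, Noor 18, Wendy 9, Omar 0. Omar eliminated.
Round 2: Quinn 19, Alice 13, Noor 18, Wendy 9. Wendy eliminated.
Round 3: Quinn 19, Alice 22, Noor 18. Noor eliminated.
Round 4: Quinn 19, Alice 40. Alice has a majority (≥30).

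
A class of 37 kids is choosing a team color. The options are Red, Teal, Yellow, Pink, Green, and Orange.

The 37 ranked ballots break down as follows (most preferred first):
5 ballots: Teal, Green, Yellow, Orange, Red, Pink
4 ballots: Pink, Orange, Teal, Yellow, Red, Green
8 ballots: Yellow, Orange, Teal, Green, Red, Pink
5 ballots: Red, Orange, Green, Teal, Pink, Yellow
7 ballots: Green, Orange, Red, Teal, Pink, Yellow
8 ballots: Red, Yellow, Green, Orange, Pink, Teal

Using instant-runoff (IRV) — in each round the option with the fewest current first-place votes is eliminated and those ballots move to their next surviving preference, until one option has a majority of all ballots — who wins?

Round 1: Red 13, Teal 5, Yellow 8, Pink 4, Green 7, Orange 0. Orange eliminated.
Round 2: Red 13, Teal 5, Yellow 8, Pink 4, Green 7. Pink eliminated.
Round 3: Red 13, Teal 9, Yellow 8, Green 7. Green eliminated.
Round 4: Red 20, Teal 9, Yellow 8. Red has a majority (≥19).

Red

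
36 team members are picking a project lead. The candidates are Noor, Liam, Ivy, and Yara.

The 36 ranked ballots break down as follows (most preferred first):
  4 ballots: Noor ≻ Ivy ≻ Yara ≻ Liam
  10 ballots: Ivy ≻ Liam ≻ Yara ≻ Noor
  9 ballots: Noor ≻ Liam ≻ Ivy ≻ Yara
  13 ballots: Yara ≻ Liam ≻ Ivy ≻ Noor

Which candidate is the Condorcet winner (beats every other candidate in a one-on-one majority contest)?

Liam

Liam vs Noor: 23–13
Liam vs Ivy: 22–14
Liam vs Yara: 19–17
Liam beats every other candidate.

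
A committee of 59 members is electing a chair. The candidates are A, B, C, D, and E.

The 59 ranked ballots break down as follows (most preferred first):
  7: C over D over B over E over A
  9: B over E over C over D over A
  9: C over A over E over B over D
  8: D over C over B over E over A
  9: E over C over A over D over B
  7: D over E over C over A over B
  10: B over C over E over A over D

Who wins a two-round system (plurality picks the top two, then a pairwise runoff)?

C

Round 1 first-place votes: A 0, B 19, C 16, D 15, E 9. B and C advance.
Runoff: B is ranked above C on 19 ballots, C above B on 40.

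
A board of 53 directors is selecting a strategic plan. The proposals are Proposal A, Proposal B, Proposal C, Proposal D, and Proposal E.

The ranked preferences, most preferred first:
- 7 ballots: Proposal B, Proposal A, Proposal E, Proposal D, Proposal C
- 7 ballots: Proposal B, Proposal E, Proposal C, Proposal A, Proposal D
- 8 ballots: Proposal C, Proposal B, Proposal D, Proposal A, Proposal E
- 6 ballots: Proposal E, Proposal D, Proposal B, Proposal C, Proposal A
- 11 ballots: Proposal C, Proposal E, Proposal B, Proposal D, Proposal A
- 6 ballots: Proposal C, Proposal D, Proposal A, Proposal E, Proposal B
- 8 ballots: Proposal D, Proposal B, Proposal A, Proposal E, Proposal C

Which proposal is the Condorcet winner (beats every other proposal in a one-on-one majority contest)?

Proposal B vs Proposal A: 47–6
Proposal B vs Proposal C: 28–25
Proposal B vs Proposal D: 33–20
Proposal B vs Proposal E: 30–23
Proposal B beats every other proposal.

Proposal B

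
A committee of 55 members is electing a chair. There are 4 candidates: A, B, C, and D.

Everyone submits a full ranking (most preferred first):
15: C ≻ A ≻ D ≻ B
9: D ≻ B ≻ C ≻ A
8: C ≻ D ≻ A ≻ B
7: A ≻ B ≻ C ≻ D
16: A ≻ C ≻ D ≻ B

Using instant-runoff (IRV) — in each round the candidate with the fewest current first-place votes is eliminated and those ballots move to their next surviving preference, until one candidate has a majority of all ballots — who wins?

C

Round 1: A 23, B 0, C 23, D 9. B eliminated.
Round 2: A 23, C 23, D 9. D eliminated.
Round 3: A 23, C 32. C has a majority (≥28).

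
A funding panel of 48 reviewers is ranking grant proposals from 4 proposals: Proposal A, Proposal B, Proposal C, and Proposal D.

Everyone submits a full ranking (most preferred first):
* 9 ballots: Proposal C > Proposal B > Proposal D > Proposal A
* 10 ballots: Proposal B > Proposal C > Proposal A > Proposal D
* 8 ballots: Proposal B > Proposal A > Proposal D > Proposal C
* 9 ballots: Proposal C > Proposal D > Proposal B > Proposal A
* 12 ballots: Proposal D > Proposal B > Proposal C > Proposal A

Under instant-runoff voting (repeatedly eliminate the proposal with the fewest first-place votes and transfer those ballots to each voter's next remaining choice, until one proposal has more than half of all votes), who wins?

Round 1: Proposal A 0, Proposal B 18, Proposal C 18, Proposal D 12. Proposal A eliminated.
Round 2: Proposal B 18, Proposal C 18, Proposal D 12. Proposal D eliminated.
Round 3: Proposal B 30, Proposal C 18. Proposal B has a majority (≥25).

Proposal B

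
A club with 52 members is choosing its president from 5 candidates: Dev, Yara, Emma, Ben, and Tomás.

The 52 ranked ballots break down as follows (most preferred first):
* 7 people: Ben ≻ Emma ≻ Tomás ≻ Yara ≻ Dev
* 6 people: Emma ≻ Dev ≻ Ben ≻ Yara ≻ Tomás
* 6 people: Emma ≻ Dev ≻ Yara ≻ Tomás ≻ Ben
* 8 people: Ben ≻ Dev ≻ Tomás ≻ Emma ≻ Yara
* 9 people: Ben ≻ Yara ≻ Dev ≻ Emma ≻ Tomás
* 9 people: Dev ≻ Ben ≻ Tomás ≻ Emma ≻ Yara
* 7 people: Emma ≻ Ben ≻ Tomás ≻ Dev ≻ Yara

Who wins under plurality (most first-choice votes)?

Ben

First-place votes: Dev 9, Yara 0, Emma 19, Ben 24, Tomás 0.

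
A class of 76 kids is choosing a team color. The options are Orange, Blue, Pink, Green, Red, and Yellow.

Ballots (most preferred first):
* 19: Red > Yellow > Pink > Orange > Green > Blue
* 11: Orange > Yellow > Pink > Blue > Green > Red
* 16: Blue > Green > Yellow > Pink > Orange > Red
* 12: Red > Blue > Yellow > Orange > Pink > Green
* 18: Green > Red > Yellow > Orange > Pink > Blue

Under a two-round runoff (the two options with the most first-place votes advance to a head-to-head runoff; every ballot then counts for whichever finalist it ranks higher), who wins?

Green

Round 1 first-place votes: Orange 11, Blue 16, Pink 0, Green 18, Red 31, Yellow 0. Red and Green advance.
Runoff: Red is ranked above Green on 31 ballots, Green above Red on 45.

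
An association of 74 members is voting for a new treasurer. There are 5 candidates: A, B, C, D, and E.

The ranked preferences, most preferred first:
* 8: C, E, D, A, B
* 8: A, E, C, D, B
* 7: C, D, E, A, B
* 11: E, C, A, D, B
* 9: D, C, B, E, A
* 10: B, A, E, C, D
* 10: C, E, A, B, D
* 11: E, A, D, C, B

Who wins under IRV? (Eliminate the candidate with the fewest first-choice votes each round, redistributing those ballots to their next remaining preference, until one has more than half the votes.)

E

Round 1: A 8, B 10, C 25, D 9, E 22. A eliminated.
Round 2: B 10, C 25, D 9, E 30. D eliminated.
Round 3: B 10, C 34, E 30. B eliminated.
Round 4: C 34, E 40. E has a majority (≥38).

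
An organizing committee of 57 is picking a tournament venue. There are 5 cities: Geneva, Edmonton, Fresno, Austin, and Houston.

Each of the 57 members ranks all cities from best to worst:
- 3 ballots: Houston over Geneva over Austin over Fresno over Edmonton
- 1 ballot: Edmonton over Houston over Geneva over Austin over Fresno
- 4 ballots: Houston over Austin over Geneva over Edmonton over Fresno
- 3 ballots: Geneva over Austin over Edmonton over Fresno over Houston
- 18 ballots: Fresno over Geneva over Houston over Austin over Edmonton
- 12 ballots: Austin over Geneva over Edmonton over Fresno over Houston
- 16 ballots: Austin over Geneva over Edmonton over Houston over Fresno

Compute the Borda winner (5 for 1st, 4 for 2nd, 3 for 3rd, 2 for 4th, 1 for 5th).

Geneva

Geneva: 3×4 + 1×3 + 4×3 + 3×5 + 18×4 + 12×4 + 16×4 = 226
Edmonton: 3×1 + 1×5 + 4×2 + 3×3 + 18×1 + 12×3 + 16×3 = 127
Fresno: 3×2 + 1×1 + 4×1 + 3×2 + 18×5 + 12×2 + 16×1 = 147
Austin: 3×3 + 1×2 + 4×4 + 3×4 + 18×2 + 12×5 + 16×5 = 215
Houston: 3×5 + 1×4 + 4×5 + 3×1 + 18×3 + 12×1 + 16×2 = 140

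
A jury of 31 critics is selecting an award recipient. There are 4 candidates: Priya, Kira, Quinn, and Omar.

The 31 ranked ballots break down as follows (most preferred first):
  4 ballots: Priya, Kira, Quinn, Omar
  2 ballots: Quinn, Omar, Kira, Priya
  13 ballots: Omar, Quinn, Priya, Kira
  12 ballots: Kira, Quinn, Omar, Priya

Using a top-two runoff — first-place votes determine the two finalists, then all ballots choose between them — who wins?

Round 1 first-place votes: Priya 4, Kira 12, Quinn 2, Omar 13. Omar and Kira advance.
Runoff: Omar is ranked above Kira on 15 ballots, Kira above Omar on 16.

Kira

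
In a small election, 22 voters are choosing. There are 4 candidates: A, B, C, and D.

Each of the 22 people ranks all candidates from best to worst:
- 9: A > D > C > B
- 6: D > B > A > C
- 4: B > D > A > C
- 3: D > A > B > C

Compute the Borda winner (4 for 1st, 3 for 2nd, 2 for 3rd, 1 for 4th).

A: 9×4 + 6×2 + 4×2 + 3×3 = 65
B: 9×1 + 6×3 + 4×4 + 3×2 = 49
C: 9×2 + 6×1 + 4×1 + 3×1 = 31
D: 9×3 + 6×4 + 4×3 + 3×4 = 75

D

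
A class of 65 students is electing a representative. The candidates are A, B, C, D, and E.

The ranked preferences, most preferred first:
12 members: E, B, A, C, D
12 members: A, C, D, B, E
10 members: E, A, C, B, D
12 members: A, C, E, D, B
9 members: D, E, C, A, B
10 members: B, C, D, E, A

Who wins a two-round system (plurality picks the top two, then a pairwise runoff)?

E

Round 1 first-place votes: A 24, B 10, C 0, D 9, E 22. A and E advance.
Runoff: A is ranked above E on 24 ballots, E above A on 41.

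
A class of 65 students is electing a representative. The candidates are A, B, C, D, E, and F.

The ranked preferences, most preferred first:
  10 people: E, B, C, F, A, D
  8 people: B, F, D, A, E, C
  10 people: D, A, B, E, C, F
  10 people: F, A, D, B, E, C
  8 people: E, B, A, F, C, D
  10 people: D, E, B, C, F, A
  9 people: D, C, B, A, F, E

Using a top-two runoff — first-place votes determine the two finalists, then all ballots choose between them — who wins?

Round 1 first-place votes: A 0, B 8, C 0, D 29, E 18, F 10. D and E advance.
Runoff: D is ranked above E on 47 ballots, E above D on 18.

D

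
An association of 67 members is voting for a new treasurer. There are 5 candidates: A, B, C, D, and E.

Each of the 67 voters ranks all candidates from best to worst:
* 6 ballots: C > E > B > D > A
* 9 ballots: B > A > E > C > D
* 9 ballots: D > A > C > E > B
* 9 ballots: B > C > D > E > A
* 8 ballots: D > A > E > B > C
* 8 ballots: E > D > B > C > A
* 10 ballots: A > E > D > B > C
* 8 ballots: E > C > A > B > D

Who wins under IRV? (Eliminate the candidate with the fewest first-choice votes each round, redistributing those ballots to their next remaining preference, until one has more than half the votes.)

E

Round 1: A 10, B 18, C 6, D 17, E 16. C eliminated.
Round 2: A 10, B 18, D 17, E 22. A eliminated.
Round 3: B 18, D 17, E 32. D eliminated.
Round 4: B 18, E 49. E has a majority (≥34).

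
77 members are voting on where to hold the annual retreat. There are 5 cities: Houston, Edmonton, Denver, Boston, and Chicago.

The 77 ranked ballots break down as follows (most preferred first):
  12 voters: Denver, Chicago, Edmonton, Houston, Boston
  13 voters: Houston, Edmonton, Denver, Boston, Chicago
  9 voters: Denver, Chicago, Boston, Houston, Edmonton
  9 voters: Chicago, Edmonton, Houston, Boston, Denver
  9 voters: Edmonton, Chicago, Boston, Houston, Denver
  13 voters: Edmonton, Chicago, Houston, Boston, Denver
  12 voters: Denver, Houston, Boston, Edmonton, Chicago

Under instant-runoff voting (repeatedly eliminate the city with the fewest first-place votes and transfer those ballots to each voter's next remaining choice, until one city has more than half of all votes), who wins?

Round 1: Houston 13, Edmonton 22, Denver 33, Boston 0, Chicago 9. Boston eliminated.
Round 2: Houston 13, Edmonton 22, Denver 33, Chicago 9. Chicago eliminated.
Round 3: Houston 13, Edmonton 31, Denver 33. Houston eliminated.
Round 4: Edmonton 44, Denver 33. Edmonton has a majority (≥39).

Edmonton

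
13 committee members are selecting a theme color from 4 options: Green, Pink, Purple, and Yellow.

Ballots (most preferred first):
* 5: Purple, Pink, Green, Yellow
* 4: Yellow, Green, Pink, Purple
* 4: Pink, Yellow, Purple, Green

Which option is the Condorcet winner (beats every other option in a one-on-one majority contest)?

Pink

Pink vs Green: 9–4
Pink vs Purple: 8–5
Pink vs Yellow: 9–4
Pink beats every other option.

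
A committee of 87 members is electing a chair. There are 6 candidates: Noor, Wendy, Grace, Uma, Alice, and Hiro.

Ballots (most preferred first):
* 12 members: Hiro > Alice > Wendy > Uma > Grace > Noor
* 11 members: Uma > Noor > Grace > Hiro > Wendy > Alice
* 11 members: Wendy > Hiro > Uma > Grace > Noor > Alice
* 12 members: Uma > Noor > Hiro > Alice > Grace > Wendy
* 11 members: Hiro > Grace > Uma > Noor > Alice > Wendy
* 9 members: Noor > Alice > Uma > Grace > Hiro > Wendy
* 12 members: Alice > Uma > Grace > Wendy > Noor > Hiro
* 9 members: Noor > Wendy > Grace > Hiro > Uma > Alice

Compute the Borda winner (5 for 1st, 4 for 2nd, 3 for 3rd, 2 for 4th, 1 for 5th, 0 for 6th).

Uma

Noor: 12×0 + 11×4 + 11×1 + 12×4 + 11×2 + 9×5 + 12×1 + 9×5 = 227
Wendy: 12×3 + 11×1 + 11×5 + 12×0 + 11×0 + 9×0 + 12×2 + 9×4 = 162
Grace: 12×1 + 11×3 + 11×2 + 12×1 + 11×4 + 9×2 + 12×3 + 9×3 = 204
Uma: 12×2 + 11×5 + 11×3 + 12×5 + 11×3 + 9×3 + 12×4 + 9×1 = 289
Alice: 12×4 + 11×0 + 11×0 + 12×2 + 11×1 + 9×4 + 12×5 + 9×0 = 179
Hiro: 12×5 + 11×2 + 11×4 + 12×3 + 11×5 + 9×1 + 12×0 + 9×2 = 244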